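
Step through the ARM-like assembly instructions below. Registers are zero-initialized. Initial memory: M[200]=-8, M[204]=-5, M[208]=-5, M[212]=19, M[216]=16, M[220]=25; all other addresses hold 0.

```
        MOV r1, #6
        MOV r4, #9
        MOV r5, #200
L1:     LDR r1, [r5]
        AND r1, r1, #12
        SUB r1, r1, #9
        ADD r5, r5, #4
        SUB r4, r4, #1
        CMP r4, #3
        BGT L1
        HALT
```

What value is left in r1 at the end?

MOV r1, #6 → r1=6
MOV r4, #9 → r4=9
MOV r5, #200 → r5=200
LDR r1, [r5] → r1=M[200]=-8
AND r1, r1, #12 → r1=(-8)&12=8
SUB r1, r1, #9 → r1=8-9=-1
ADD r5, r5, #4 → r5=200+4=204
SUB r4, r4, #1 → r4=9-1=8
CMP r4, #3  (cmp 8,3)
BGT L1: taken
LDR r1, [r5] → r1=M[204]=-5
AND r1, r1, #12 → r1=(-5)&12=8
SUB r1, r1, #9 → r1=8-9=-1
ADD r5, r5, #4 → r5=204+4=208
SUB r4, r4, #1 → r4=8-1=7
CMP r4, #3  (cmp 7,3)
BGT L1: taken
LDR r1, [r5] → r1=M[208]=-5
AND r1, r1, #12 → r1=(-5)&12=8
SUB r1, r1, #9 → r1=8-9=-1
ADD r5, r5, #4 → r5=208+4=212
SUB r4, r4, #1 → r4=7-1=6
CMP r4, #3  (cmp 6,3)
BGT L1: taken
LDR r1, [r5] → r1=M[212]=19
AND r1, r1, #12 → r1=19&12=0
SUB r1, r1, #9 → r1=0-9=-9
ADD r5, r5, #4 → r5=212+4=216
SUB r4, r4, #1 → r4=6-1=5
CMP r4, #3  (cmp 5,3)
BGT L1: taken
LDR r1, [r5] → r1=M[216]=16
AND r1, r1, #12 → r1=16&12=0
SUB r1, r1, #9 → r1=0-9=-9
ADD r5, r5, #4 → r5=216+4=220
SUB r4, r4, #1 → r4=5-1=4
CMP r4, #3  (cmp 4,3)
BGT L1: taken
LDR r1, [r5] → r1=M[220]=25
AND r1, r1, #12 → r1=25&12=8
SUB r1, r1, #9 → r1=8-9=-1
ADD r5, r5, #4 → r5=220+4=224
SUB r4, r4, #1 → r4=4-1=3
CMP r4, #3  (cmp 3,3)
BGT L1: not taken
halt.

-1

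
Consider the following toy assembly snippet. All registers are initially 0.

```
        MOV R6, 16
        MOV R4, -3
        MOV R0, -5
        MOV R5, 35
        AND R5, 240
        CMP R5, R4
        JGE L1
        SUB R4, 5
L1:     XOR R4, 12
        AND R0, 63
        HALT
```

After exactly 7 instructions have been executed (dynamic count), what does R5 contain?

32

MOV R6, 16 → R6=16
MOV R4, -3 → R4=-3
MOV R0, -5 → R0=-5
MOV R5, 35 → R5=35
AND R5, 240 → R5=35&240=32
CMP R5, R4  (cmp 32,-3)
JGE L1: taken
After step 7: R5 = 32.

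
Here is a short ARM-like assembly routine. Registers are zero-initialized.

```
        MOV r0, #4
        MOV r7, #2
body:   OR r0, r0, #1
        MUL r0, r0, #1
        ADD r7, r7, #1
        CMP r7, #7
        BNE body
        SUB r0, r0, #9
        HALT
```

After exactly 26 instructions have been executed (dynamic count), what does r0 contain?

r0=4
r7=2
r0=4|1=5
r0=5*1=5
r7=2+1=3
CMP r7, #7  (cmp 3,7)
BNE body: taken
r0=5|1=5
r0=5*1=5
r7=3+1=4
CMP r7, #7  (cmp 4,7)
BNE body: taken
r0=5|1=5
r0=5*1=5
r7=4+1=5
CMP r7, #7  (cmp 5,7)
BNE body: taken
r0=5|1=5
r0=5*1=5
r7=5+1=6
CMP r7, #7  (cmp 6,7)
BNE body: taken
r0=5|1=5
r0=5*1=5
r7=6+1=7
CMP r7, #7  (cmp 7,7)
After step 26: r0 = 5.

5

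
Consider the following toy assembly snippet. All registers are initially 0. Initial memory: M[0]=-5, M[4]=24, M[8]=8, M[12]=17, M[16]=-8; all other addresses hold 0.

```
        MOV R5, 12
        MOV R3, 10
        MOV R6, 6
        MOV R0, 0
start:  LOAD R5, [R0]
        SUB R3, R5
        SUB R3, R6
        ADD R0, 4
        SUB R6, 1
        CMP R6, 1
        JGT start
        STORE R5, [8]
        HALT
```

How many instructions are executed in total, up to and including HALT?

41

R5=12
R3=10
R6=6
R0=0
R5=M[0]=-5
R3=10-(-5)=15
R3=15-6=9
R0=0+4=4
R6=6-1=5
CMP R6, 1  (cmp 5,1)
JGT start: taken
R5=M[4]=24
R3=9-24=-15
R3=(-15)-5=-20
R0=4+4=8
R6=5-1=4
CMP R6, 1  (cmp 4,1)
JGT start: taken
R5=M[8]=8
R3=(-20)-8=-28
R3=(-28)-4=-32
R0=8+4=12
R6=4-1=3
CMP R6, 1  (cmp 3,1)
JGT start: taken
R5=M[12]=17
R3=(-32)-17=-49
R3=(-49)-3=-52
R0=12+4=16
R6=3-1=2
CMP R6, 1  (cmp 2,1)
JGT start: taken
R5=M[16]=-8
R3=(-52)-(-8)=-44
R3=(-44)-2=-46
R0=16+4=20
R6=2-1=1
CMP R6, 1  (cmp 1,1)
JGT start: not taken
STORE R5, [8] → M[8]=-8
halt.
Total executed instructions: 41.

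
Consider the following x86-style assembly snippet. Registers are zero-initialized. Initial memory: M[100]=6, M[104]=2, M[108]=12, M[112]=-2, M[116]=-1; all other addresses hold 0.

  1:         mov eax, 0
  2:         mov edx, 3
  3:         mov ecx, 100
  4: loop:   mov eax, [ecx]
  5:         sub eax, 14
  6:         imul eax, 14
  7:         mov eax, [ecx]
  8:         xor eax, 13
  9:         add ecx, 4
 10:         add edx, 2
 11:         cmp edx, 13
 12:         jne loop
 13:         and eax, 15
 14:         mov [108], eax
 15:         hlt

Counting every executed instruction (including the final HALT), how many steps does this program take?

51

after mov eax, 0: eax=0
after mov edx, 3: edx=3
after mov ecx, 100: ecx=100
after mov eax, [ecx]: eax=M[100]=6
after sub eax, 14: eax=6-14=-8
after imul eax, 14: eax=(-8)*14=-112
after mov eax, [ecx]: eax=M[100]=6
after xor eax, 13: eax=6^13=11
after add ecx, 4: ecx=100+4=104
after add edx, 2: edx=3+2=5
cmp edx, 13  (cmp 5,13)
jne loop: taken
after mov eax, [ecx]: eax=M[104]=2
after sub eax, 14: eax=2-14=-12
after imul eax, 14: eax=(-12)*14=-168
after mov eax, [ecx]: eax=M[104]=2
after xor eax, 13: eax=2^13=15
after add ecx, 4: ecx=104+4=108
after add edx, 2: edx=5+2=7
cmp edx, 13  (cmp 7,13)
jne loop: taken
after mov eax, [ecx]: eax=M[108]=12
after sub eax, 14: eax=12-14=-2
after imul eax, 14: eax=(-2)*14=-28
after mov eax, [ecx]: eax=M[108]=12
after xor eax, 13: eax=12^13=1
after add ecx, 4: ecx=108+4=112
after add edx, 2: edx=7+2=9
cmp edx, 13  (cmp 9,13)
jne loop: taken
after mov eax, [ecx]: eax=M[112]=-2
after sub eax, 14: eax=(-2)-14=-16
after imul eax, 14: eax=(-16)*14=-224
after mov eax, [ecx]: eax=M[112]=-2
after xor eax, 13: eax=(-2)^13=-13
after add ecx, 4: ecx=112+4=116
after add edx, 2: edx=9+2=11
cmp edx, 13  (cmp 11,13)
jne loop: taken
after mov eax, [ecx]: eax=M[116]=-1
after sub eax, 14: eax=(-1)-14=-15
after imul eax, 14: eax=(-15)*14=-210
after mov eax, [ecx]: eax=M[116]=-1
after xor eax, 13: eax=(-1)^13=-14
after add ecx, 4: ecx=116+4=120
after add edx, 2: edx=11+2=13
cmp edx, 13  (cmp 13,13)
jne loop: not taken
after and eax, 15: eax=(-14)&15=2
mov [108], eax → M[108]=2
halt.
Total executed instructions: 51.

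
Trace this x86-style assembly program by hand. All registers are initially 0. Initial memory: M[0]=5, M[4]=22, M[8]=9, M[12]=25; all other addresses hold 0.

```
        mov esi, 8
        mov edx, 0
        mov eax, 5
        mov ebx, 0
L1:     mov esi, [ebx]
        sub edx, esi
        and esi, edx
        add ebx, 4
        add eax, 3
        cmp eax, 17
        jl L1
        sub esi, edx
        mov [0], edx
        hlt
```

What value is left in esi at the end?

62

mov esi, 8 → esi=8
mov edx, 0 → edx=0
mov eax, 5 → eax=5
mov ebx, 0 → ebx=0
mov esi, [ebx] → esi=M[0]=5
sub edx, esi → edx=0-5=-5
and esi, edx → esi=5&(-5)=1
add ebx, 4 → ebx=0+4=4
add eax, 3 → eax=5+3=8
cmp eax, 17  (cmp 8,17)
jl L1: taken
mov esi, [ebx] → esi=M[4]=22
sub edx, esi → edx=(-5)-22=-27
and esi, edx → esi=22&(-27)=4
add ebx, 4 → ebx=4+4=8
add eax, 3 → eax=8+3=11
cmp eax, 17  (cmp 11,17)
jl L1: taken
mov esi, [ebx] → esi=M[8]=9
sub edx, esi → edx=(-27)-9=-36
and esi, edx → esi=9&(-36)=8
add ebx, 4 → ebx=8+4=12
add eax, 3 → eax=11+3=14
cmp eax, 17  (cmp 14,17)
jl L1: taken
mov esi, [ebx] → esi=M[12]=25
sub edx, esi → edx=(-36)-25=-61
and esi, edx → esi=25&(-61)=1
add ebx, 4 → ebx=12+4=16
add eax, 3 → eax=14+3=17
cmp eax, 17  (cmp 17,17)
jl L1: not taken
sub esi, edx → esi=1-(-61)=62
mov [0], edx → M[0]=-61
halt.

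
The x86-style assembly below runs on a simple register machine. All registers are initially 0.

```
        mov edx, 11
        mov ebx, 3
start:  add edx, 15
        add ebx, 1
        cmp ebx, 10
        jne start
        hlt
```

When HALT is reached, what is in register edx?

116

edx=11
ebx=3
edx=11+15=26
ebx=3+1=4
cmp ebx, 10  (cmp 4,10)
jne start: taken
edx=26+15=41
ebx=4+1=5
cmp ebx, 10  (cmp 5,10)
jne start: taken
edx=41+15=56
ebx=5+1=6
cmp ebx, 10  (cmp 6,10)
jne start: taken
edx=56+15=71
ebx=6+1=7
cmp ebx, 10  (cmp 7,10)
jne start: taken
edx=71+15=86
ebx=7+1=8
cmp ebx, 10  (cmp 8,10)
jne start: taken
edx=86+15=101
ebx=8+1=9
cmp ebx, 10  (cmp 9,10)
jne start: taken
edx=101+15=116
ebx=9+1=10
cmp ebx, 10  (cmp 10,10)
jne start: not taken
halt.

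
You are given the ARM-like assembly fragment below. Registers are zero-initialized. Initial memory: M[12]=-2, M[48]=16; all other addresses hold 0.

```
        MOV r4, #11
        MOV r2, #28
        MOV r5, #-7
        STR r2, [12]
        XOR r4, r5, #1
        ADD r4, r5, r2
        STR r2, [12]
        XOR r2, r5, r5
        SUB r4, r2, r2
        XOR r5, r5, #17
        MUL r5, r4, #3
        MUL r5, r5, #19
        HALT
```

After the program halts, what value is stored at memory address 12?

MOV r4, #11 → r4=11
MOV r2, #28 → r2=28
MOV r5, #-7 → r5=-7
STR r2, [12] → M[12]=28
XOR r4, r5, #1 → r4=(-7)^1=-8
ADD r4, r5, r2 → r4=(-7)+28=21
STR r2, [12] → M[12]=28
XOR r2, r5, r5 → r2=(-7)^(-7)=0
SUB r4, r2, r2 → r4=0-0=0
XOR r5, r5, #17 → r5=(-7)^17=-24
MUL r5, r4, #3 → r5=0*3=0
MUL r5, r5, #19 → r5=0*19=0
halt.

28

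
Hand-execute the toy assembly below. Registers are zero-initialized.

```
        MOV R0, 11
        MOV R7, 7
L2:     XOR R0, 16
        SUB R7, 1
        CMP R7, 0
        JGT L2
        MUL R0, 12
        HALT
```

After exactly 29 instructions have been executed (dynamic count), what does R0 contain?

27

R0=11
R7=7
R0=11^16=27
R7=7-1=6
CMP R7, 0  (cmp 6,0)
JGT L2: taken
R0=27^16=11
R7=6-1=5
CMP R7, 0  (cmp 5,0)
JGT L2: taken
R0=11^16=27
R7=5-1=4
CMP R7, 0  (cmp 4,0)
JGT L2: taken
R0=27^16=11
R7=4-1=3
CMP R7, 0  (cmp 3,0)
JGT L2: taken
R0=11^16=27
R7=3-1=2
CMP R7, 0  (cmp 2,0)
JGT L2: taken
R0=27^16=11
R7=2-1=1
CMP R7, 0  (cmp 1,0)
JGT L2: taken
R0=11^16=27
R7=1-1=0
CMP R7, 0  (cmp 0,0)
After step 29: R0 = 27.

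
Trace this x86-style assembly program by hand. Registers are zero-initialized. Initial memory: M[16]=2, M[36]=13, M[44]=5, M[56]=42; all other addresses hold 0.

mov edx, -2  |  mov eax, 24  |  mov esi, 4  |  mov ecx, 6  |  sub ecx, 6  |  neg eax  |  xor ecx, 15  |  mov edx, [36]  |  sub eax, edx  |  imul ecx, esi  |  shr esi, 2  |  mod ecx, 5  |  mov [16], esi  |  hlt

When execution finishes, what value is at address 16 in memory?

1

after mov edx, -2: edx=-2
after mov eax, 24: eax=24
after mov esi, 4: esi=4
after mov ecx, 6: ecx=6
after sub ecx, 6: ecx=6-6=0
after neg eax: eax=-(24)=-24
after xor ecx, 15: ecx=0^15=15
after mov edx, [36]: edx=M[36]=13
after sub eax, edx: eax=(-24)-13=-37
after imul ecx, esi: ecx=15*4=60
after shr esi, 2: esi=4>>2=1
after mod ecx, 5: ecx=60%5=0
mov [16], esi → M[16]=1
halt.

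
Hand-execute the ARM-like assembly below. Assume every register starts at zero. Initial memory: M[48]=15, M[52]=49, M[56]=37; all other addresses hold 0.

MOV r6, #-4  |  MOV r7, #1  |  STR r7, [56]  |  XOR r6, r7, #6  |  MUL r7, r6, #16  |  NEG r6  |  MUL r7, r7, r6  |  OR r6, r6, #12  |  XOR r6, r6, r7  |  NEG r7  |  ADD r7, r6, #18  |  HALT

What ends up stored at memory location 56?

r6=-4
r7=1
STR r7, [56] → M[56]=1
r6=1^6=7
r7=7*16=112
r6=-(7)=-7
r7=112*(-7)=-784
r6=(-7)|12=-3
r6=(-3)^(-784)=781
r7=-(-784)=784
r7=781+18=799
halt.

1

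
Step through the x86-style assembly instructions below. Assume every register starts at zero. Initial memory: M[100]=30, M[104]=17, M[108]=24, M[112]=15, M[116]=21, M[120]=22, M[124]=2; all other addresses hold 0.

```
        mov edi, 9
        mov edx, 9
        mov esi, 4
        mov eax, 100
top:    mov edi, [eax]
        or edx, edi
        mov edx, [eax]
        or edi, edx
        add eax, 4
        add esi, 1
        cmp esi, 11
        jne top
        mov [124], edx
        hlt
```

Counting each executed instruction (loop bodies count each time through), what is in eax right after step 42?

edi=9
edx=9
esi=4
eax=100
edi=M[100]=30
edx=9|30=31
edx=M[100]=30
edi=30|30=30
eax=100+4=104
esi=4+1=5
cmp esi, 11  (cmp 5,11)
jne top: taken
edi=M[104]=17
edx=30|17=31
edx=M[104]=17
edi=17|17=17
eax=104+4=108
esi=5+1=6
cmp esi, 11  (cmp 6,11)
jne top: taken
edi=M[108]=24
edx=17|24=25
edx=M[108]=24
edi=24|24=24
eax=108+4=112
esi=6+1=7
cmp esi, 11  (cmp 7,11)
jne top: taken
edi=M[112]=15
edx=24|15=31
edx=M[112]=15
edi=15|15=15
eax=112+4=116
esi=7+1=8
cmp esi, 11  (cmp 8,11)
jne top: taken
edi=M[116]=21
edx=15|21=31
edx=M[116]=21
edi=21|21=21
eax=116+4=120
esi=8+1=9
After step 42: eax = 120.

120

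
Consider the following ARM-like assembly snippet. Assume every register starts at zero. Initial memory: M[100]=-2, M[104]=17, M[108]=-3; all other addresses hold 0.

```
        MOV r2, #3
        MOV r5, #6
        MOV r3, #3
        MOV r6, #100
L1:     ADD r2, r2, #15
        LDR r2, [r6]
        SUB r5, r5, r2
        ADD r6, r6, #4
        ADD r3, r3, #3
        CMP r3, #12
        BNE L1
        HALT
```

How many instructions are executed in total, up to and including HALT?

26

after MOV r2, #3: r2=3
after MOV r5, #6: r5=6
after MOV r3, #3: r3=3
after MOV r6, #100: r6=100
after ADD r2, r2, #15: r2=3+15=18
after LDR r2, [r6]: r2=M[100]=-2
after SUB r5, r5, r2: r5=6-(-2)=8
after ADD r6, r6, #4: r6=100+4=104
after ADD r3, r3, #3: r3=3+3=6
CMP r3, #12  (cmp 6,12)
BNE L1: taken
after ADD r2, r2, #15: r2=(-2)+15=13
after LDR r2, [r6]: r2=M[104]=17
after SUB r5, r5, r2: r5=8-17=-9
after ADD r6, r6, #4: r6=104+4=108
after ADD r3, r3, #3: r3=6+3=9
CMP r3, #12  (cmp 9,12)
BNE L1: taken
after ADD r2, r2, #15: r2=17+15=32
after LDR r2, [r6]: r2=M[108]=-3
after SUB r5, r5, r2: r5=(-9)-(-3)=-6
after ADD r6, r6, #4: r6=108+4=112
after ADD r3, r3, #3: r3=9+3=12
CMP r3, #12  (cmp 12,12)
BNE L1: not taken
halt.
Total executed instructions: 26.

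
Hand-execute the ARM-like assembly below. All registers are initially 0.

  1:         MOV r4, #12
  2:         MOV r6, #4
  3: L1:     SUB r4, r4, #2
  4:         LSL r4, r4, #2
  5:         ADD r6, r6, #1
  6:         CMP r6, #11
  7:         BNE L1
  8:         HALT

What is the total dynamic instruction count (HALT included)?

r4=12
r6=4
r4=12-2=10
r4=10<<2=40
r6=4+1=5
CMP r6, #11  (cmp 5,11)
BNE L1: taken
r4=40-2=38
r4=38<<2=152
r6=5+1=6
CMP r6, #11  (cmp 6,11)
BNE L1: taken
r4=152-2=150
r4=150<<2=600
r6=6+1=7
CMP r6, #11  (cmp 7,11)
BNE L1: taken
r4=600-2=598
r4=598<<2=2392
r6=7+1=8
CMP r6, #11  (cmp 8,11)
BNE L1: taken
r4=2392-2=2390
r4=2390<<2=9560
r6=8+1=9
CMP r6, #11  (cmp 9,11)
BNE L1: taken
r4=9560-2=9558
r4=9558<<2=38232
r6=9+1=10
CMP r6, #11  (cmp 10,11)
BNE L1: taken
r4=38232-2=38230
r4=38230<<2=152920
r6=10+1=11
CMP r6, #11  (cmp 11,11)
BNE L1: not taken
halt.
Total executed instructions: 38.

38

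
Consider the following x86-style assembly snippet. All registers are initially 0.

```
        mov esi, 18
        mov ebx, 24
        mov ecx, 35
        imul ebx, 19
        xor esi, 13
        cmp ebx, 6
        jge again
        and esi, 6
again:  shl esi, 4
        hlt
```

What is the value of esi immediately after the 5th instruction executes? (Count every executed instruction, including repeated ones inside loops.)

mov esi, 18 → esi=18
mov ebx, 24 → ebx=24
mov ecx, 35 → ecx=35
imul ebx, 19 → ebx=24*19=456
xor esi, 13 → esi=18^13=31
After step 5: esi = 31.

31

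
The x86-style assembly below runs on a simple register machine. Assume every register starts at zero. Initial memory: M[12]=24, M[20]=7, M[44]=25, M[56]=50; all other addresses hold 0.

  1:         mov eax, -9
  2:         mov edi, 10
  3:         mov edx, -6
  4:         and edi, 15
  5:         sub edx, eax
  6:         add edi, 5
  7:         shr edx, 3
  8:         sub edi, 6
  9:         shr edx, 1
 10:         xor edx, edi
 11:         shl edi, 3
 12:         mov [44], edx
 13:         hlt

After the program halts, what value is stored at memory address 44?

after mov eax, -9: eax=-9
after mov edi, 10: edi=10
after mov edx, -6: edx=-6
after and edi, 15: edi=10&15=10
after sub edx, eax: edx=(-6)-(-9)=3
after add edi, 5: edi=10+5=15
after shr edx, 3: edx=3>>3=0
after sub edi, 6: edi=15-6=9
after shr edx, 1: edx=0>>1=0
after xor edx, edi: edx=0^9=9
after shl edi, 3: edi=9<<3=72
mov [44], edx → M[44]=9
halt.

9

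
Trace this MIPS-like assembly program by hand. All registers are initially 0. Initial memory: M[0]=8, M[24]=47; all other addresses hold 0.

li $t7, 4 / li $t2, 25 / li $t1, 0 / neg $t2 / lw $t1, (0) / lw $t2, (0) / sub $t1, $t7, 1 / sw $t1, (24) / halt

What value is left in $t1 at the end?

3

$t7=4
$t2=25
$t1=0
$t2=-(25)=-25
$t1=M[0]=8
$t2=M[0]=8
$t1=4-1=3
sw $t1, (24) → M[24]=3
halt.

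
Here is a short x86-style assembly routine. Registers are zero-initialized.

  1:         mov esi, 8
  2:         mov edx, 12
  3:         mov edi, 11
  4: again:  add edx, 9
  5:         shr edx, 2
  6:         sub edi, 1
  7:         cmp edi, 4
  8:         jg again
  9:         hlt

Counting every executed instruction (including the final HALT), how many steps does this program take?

esi=8
edx=12
edi=11
edx=12+9=21
edx=21>>2=5
edi=11-1=10
cmp edi, 4  (cmp 10,4)
jg again: taken
edx=5+9=14
edx=14>>2=3
edi=10-1=9
cmp edi, 4  (cmp 9,4)
jg again: taken
edx=3+9=12
edx=12>>2=3
edi=9-1=8
cmp edi, 4  (cmp 8,4)
jg again: taken
edx=3+9=12
edx=12>>2=3
edi=8-1=7
cmp edi, 4  (cmp 7,4)
jg again: taken
edx=3+9=12
edx=12>>2=3
edi=7-1=6
cmp edi, 4  (cmp 6,4)
jg again: taken
edx=3+9=12
edx=12>>2=3
edi=6-1=5
cmp edi, 4  (cmp 5,4)
jg again: taken
edx=3+9=12
edx=12>>2=3
edi=5-1=4
cmp edi, 4  (cmp 4,4)
jg again: not taken
halt.
Total executed instructions: 39.

39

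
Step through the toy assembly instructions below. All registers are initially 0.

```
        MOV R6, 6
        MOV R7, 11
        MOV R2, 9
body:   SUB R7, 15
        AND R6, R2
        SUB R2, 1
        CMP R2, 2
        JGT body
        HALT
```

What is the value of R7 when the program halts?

-94

MOV R6, 6 → R6=6
MOV R7, 11 → R7=11
MOV R2, 9 → R2=9
SUB R7, 15 → R7=11-15=-4
AND R6, R2 → R6=6&9=0
SUB R2, 1 → R2=9-1=8
CMP R2, 2  (cmp 8,2)
JGT body: taken
SUB R7, 15 → R7=(-4)-15=-19
AND R6, R2 → R6=0&8=0
SUB R2, 1 → R2=8-1=7
CMP R2, 2  (cmp 7,2)
JGT body: taken
SUB R7, 15 → R7=(-19)-15=-34
AND R6, R2 → R6=0&7=0
SUB R2, 1 → R2=7-1=6
CMP R2, 2  (cmp 6,2)
JGT body: taken
SUB R7, 15 → R7=(-34)-15=-49
AND R6, R2 → R6=0&6=0
SUB R2, 1 → R2=6-1=5
CMP R2, 2  (cmp 5,2)
JGT body: taken
SUB R7, 15 → R7=(-49)-15=-64
AND R6, R2 → R6=0&5=0
SUB R2, 1 → R2=5-1=4
CMP R2, 2  (cmp 4,2)
JGT body: taken
SUB R7, 15 → R7=(-64)-15=-79
AND R6, R2 → R6=0&4=0
SUB R2, 1 → R2=4-1=3
CMP R2, 2  (cmp 3,2)
JGT body: taken
SUB R7, 15 → R7=(-79)-15=-94
AND R6, R2 → R6=0&3=0
SUB R2, 1 → R2=3-1=2
CMP R2, 2  (cmp 2,2)
JGT body: not taken
halt.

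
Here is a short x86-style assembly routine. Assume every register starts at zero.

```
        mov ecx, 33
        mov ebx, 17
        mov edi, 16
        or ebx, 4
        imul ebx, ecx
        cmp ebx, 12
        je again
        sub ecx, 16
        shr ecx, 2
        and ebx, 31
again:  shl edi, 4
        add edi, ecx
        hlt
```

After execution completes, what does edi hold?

mov ecx, 33 → ecx=33
mov ebx, 17 → ebx=17
mov edi, 16 → edi=16
or ebx, 4 → ebx=17|4=21
imul ebx, ecx → ebx=21*33=693
cmp ebx, 12  (cmp 693,12)
je again: not taken
sub ecx, 16 → ecx=33-16=17
shr ecx, 2 → ecx=17>>2=4
and ebx, 31 → ebx=693&31=21
shl edi, 4 → edi=16<<4=256
add edi, ecx → edi=256+4=260
halt.

260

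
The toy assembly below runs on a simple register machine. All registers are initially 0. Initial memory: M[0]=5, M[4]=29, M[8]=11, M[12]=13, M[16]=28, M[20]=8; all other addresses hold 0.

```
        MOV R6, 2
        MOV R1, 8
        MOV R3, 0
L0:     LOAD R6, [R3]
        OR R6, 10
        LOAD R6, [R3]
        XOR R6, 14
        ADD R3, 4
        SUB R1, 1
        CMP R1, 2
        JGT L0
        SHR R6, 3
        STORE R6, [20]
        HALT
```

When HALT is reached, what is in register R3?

24

MOV R6, 2 → R6=2
MOV R1, 8 → R1=8
MOV R3, 0 → R3=0
LOAD R6, [R3] → R6=M[0]=5
OR R6, 10 → R6=5|10=15
LOAD R6, [R3] → R6=M[0]=5
XOR R6, 14 → R6=5^14=11
ADD R3, 4 → R3=0+4=4
SUB R1, 1 → R1=8-1=7
CMP R1, 2  (cmp 7,2)
JGT L0: taken
LOAD R6, [R3] → R6=M[4]=29
OR R6, 10 → R6=29|10=31
LOAD R6, [R3] → R6=M[4]=29
XOR R6, 14 → R6=29^14=19
ADD R3, 4 → R3=4+4=8
SUB R1, 1 → R1=7-1=6
CMP R1, 2  (cmp 6,2)
JGT L0: taken
LOAD R6, [R3] → R6=M[8]=11
OR R6, 10 → R6=11|10=11
LOAD R6, [R3] → R6=M[8]=11
XOR R6, 14 → R6=11^14=5
ADD R3, 4 → R3=8+4=12
SUB R1, 1 → R1=6-1=5
CMP R1, 2  (cmp 5,2)
JGT L0: taken
LOAD R6, [R3] → R6=M[12]=13
OR R6, 10 → R6=13|10=15
LOAD R6, [R3] → R6=M[12]=13
XOR R6, 14 → R6=13^14=3
ADD R3, 4 → R3=12+4=16
SUB R1, 1 → R1=5-1=4
CMP R1, 2  (cmp 4,2)
JGT L0: taken
LOAD R6, [R3] → R6=M[16]=28
OR R6, 10 → R6=28|10=30
LOAD R6, [R3] → R6=M[16]=28
XOR R6, 14 → R6=28^14=18
ADD R3, 4 → R3=16+4=20
SUB R1, 1 → R1=4-1=3
CMP R1, 2  (cmp 3,2)
JGT L0: taken
LOAD R6, [R3] → R6=M[20]=8
OR R6, 10 → R6=8|10=10
LOAD R6, [R3] → R6=M[20]=8
XOR R6, 14 → R6=8^14=6
ADD R3, 4 → R3=20+4=24
SUB R1, 1 → R1=3-1=2
CMP R1, 2  (cmp 2,2)
JGT L0: not taken
SHR R6, 3 → R6=6>>3=0
STORE R6, [20] → M[20]=0
halt.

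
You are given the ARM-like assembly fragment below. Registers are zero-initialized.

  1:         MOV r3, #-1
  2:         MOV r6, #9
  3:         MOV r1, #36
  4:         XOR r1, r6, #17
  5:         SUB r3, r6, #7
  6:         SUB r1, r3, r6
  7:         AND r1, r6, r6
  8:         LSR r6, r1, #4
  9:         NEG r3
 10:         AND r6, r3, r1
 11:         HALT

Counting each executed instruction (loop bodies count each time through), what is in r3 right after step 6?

after MOV r3, #-1: r3=-1
after MOV r6, #9: r6=9
after MOV r1, #36: r1=36
after XOR r1, r6, #17: r1=9^17=24
after SUB r3, r6, #7: r3=9-7=2
after SUB r1, r3, r6: r1=2-9=-7
After step 6: r3 = 2.

2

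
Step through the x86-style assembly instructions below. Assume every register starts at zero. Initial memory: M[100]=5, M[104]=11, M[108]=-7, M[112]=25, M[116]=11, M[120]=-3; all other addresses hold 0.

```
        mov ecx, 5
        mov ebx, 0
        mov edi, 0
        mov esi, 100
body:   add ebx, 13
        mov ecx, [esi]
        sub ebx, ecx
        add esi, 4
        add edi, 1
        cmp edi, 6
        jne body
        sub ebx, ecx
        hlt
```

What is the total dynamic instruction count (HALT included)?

ecx=5
ebx=0
edi=0
esi=100
ebx=0+13=13
ecx=M[100]=5
ebx=13-5=8
esi=100+4=104
edi=0+1=1
cmp edi, 6  (cmp 1,6)
jne body: taken
ebx=8+13=21
ecx=M[104]=11
ebx=21-11=10
esi=104+4=108
edi=1+1=2
cmp edi, 6  (cmp 2,6)
jne body: taken
ebx=10+13=23
ecx=M[108]=-7
ebx=23-(-7)=30
esi=108+4=112
edi=2+1=3
cmp edi, 6  (cmp 3,6)
jne body: taken
ebx=30+13=43
ecx=M[112]=25
ebx=43-25=18
esi=112+4=116
edi=3+1=4
cmp edi, 6  (cmp 4,6)
jne body: taken
ebx=18+13=31
ecx=M[116]=11
ebx=31-11=20
esi=116+4=120
edi=4+1=5
cmp edi, 6  (cmp 5,6)
jne body: taken
ebx=20+13=33
ecx=M[120]=-3
ebx=33-(-3)=36
esi=120+4=124
edi=5+1=6
cmp edi, 6  (cmp 6,6)
jne body: not taken
ebx=36-(-3)=39
halt.
Total executed instructions: 48.

48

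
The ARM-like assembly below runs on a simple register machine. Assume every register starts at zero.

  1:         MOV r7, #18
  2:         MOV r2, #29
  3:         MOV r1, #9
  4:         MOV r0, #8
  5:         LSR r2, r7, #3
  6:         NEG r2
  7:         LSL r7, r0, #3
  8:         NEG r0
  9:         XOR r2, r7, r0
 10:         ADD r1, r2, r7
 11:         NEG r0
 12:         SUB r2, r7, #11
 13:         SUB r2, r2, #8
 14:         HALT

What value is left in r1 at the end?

-8

r7=18
r2=29
r1=9
r0=8
r2=18>>3=2
r2=-(2)=-2
r7=8<<3=64
r0=-(8)=-8
r2=64^(-8)=-72
r1=(-72)+64=-8
r0=-(-8)=8
r2=64-11=53
r2=53-8=45
halt.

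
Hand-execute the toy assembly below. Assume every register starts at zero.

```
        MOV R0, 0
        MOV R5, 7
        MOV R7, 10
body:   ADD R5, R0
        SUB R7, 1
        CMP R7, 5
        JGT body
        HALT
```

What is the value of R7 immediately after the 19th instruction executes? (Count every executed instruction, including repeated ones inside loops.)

6

R0=0
R5=7
R7=10
R5=7+0=7
R7=10-1=9
CMP R7, 5  (cmp 9,5)
JGT body: taken
R5=7+0=7
R7=9-1=8
CMP R7, 5  (cmp 8,5)
JGT body: taken
R5=7+0=7
R7=8-1=7
CMP R7, 5  (cmp 7,5)
JGT body: taken
R5=7+0=7
R7=7-1=6
CMP R7, 5  (cmp 6,5)
JGT body: taken
After step 19: R7 = 6.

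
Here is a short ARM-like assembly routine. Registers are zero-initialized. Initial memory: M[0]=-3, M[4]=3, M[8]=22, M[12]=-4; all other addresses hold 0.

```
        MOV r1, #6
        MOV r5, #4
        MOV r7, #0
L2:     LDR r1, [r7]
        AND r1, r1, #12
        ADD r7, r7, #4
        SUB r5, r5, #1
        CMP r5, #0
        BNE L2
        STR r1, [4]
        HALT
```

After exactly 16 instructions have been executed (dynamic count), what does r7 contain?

MOV r1, #6 → r1=6
MOV r5, #4 → r5=4
MOV r7, #0 → r7=0
LDR r1, [r7] → r1=M[0]=-3
AND r1, r1, #12 → r1=(-3)&12=12
ADD r7, r7, #4 → r7=0+4=4
SUB r5, r5, #1 → r5=4-1=3
CMP r5, #0  (cmp 3,0)
BNE L2: taken
LDR r1, [r7] → r1=M[4]=3
AND r1, r1, #12 → r1=3&12=0
ADD r7, r7, #4 → r7=4+4=8
SUB r5, r5, #1 → r5=3-1=2
CMP r5, #0  (cmp 2,0)
BNE L2: taken
LDR r1, [r7] → r1=M[8]=22
After step 16: r7 = 8.

8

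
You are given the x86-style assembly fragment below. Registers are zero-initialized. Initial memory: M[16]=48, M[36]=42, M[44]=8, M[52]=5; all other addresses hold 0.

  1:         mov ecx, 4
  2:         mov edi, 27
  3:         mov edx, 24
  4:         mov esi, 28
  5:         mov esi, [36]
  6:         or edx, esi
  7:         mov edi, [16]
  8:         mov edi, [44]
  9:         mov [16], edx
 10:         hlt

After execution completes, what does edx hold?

after mov ecx, 4: ecx=4
after mov edi, 27: edi=27
after mov edx, 24: edx=24
after mov esi, 28: esi=28
after mov esi, [36]: esi=M[36]=42
after or edx, esi: edx=24|42=58
after mov edi, [16]: edi=M[16]=48
after mov edi, [44]: edi=M[44]=8
mov [16], edx → M[16]=58
halt.

58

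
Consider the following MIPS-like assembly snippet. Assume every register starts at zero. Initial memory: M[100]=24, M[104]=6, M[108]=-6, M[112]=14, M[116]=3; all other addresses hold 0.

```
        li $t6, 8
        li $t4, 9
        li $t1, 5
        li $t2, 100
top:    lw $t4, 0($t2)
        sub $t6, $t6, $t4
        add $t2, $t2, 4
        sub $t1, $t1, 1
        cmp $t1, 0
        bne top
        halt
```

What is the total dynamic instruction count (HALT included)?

35

li $t6, 8 → $t6=8
li $t4, 9 → $t4=9
li $t1, 5 → $t1=5
li $t2, 100 → $t2=100
lw $t4, 0($t2) → $t4=M[100]=24
sub $t6, $t6, $t4 → $t6=8-24=-16
add $t2, $t2, 4 → $t2=100+4=104
sub $t1, $t1, 1 → $t1=5-1=4
cmp $t1, 0  (cmp 4,0)
bne top: taken
lw $t4, 0($t2) → $t4=M[104]=6
sub $t6, $t6, $t4 → $t6=(-16)-6=-22
add $t2, $t2, 4 → $t2=104+4=108
sub $t1, $t1, 1 → $t1=4-1=3
cmp $t1, 0  (cmp 3,0)
bne top: taken
lw $t4, 0($t2) → $t4=M[108]=-6
sub $t6, $t6, $t4 → $t6=(-22)-(-6)=-16
add $t2, $t2, 4 → $t2=108+4=112
sub $t1, $t1, 1 → $t1=3-1=2
cmp $t1, 0  (cmp 2,0)
bne top: taken
lw $t4, 0($t2) → $t4=M[112]=14
sub $t6, $t6, $t4 → $t6=(-16)-14=-30
add $t2, $t2, 4 → $t2=112+4=116
sub $t1, $t1, 1 → $t1=2-1=1
cmp $t1, 0  (cmp 1,0)
bne top: taken
lw $t4, 0($t2) → $t4=M[116]=3
sub $t6, $t6, $t4 → $t6=(-30)-3=-33
add $t2, $t2, 4 → $t2=116+4=120
sub $t1, $t1, 1 → $t1=1-1=0
cmp $t1, 0  (cmp 0,0)
bne top: not taken
halt.
Total executed instructions: 35.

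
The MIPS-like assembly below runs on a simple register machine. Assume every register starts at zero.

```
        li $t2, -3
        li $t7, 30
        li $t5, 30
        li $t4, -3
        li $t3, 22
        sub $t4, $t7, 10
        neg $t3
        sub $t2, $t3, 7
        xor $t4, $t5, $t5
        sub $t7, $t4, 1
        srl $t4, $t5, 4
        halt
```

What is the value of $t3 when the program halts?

li $t2, -3 → $t2=-3
li $t7, 30 → $t7=30
li $t5, 30 → $t5=30
li $t4, -3 → $t4=-3
li $t3, 22 → $t3=22
sub $t4, $t7, 10 → $t4=30-10=20
neg $t3 → $t3=-(22)=-22
sub $t2, $t3, 7 → $t2=(-22)-7=-29
xor $t4, $t5, $t5 → $t4=30^30=0
sub $t7, $t4, 1 → $t7=0-1=-1
srl $t4, $t5, 4 → $t4=30>>4=1
halt.

-22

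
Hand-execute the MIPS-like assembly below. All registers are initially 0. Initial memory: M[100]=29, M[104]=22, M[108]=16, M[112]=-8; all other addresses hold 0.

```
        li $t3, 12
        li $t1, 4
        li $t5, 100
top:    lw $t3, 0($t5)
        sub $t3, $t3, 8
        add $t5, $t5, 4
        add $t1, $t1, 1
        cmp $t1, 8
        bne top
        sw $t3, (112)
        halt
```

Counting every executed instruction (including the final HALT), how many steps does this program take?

29

li $t3, 12 → $t3=12
li $t1, 4 → $t1=4
li $t5, 100 → $t5=100
lw $t3, 0($t5) → $t3=M[100]=29
sub $t3, $t3, 8 → $t3=29-8=21
add $t5, $t5, 4 → $t5=100+4=104
add $t1, $t1, 1 → $t1=4+1=5
cmp $t1, 8  (cmp 5,8)
bne top: taken
lw $t3, 0($t5) → $t3=M[104]=22
sub $t3, $t3, 8 → $t3=22-8=14
add $t5, $t5, 4 → $t5=104+4=108
add $t1, $t1, 1 → $t1=5+1=6
cmp $t1, 8  (cmp 6,8)
bne top: taken
lw $t3, 0($t5) → $t3=M[108]=16
sub $t3, $t3, 8 → $t3=16-8=8
add $t5, $t5, 4 → $t5=108+4=112
add $t1, $t1, 1 → $t1=6+1=7
cmp $t1, 8  (cmp 7,8)
bne top: taken
lw $t3, 0($t5) → $t3=M[112]=-8
sub $t3, $t3, 8 → $t3=(-8)-8=-16
add $t5, $t5, 4 → $t5=112+4=116
add $t1, $t1, 1 → $t1=7+1=8
cmp $t1, 8  (cmp 8,8)
bne top: not taken
sw $t3, (112) → M[112]=-16
halt.
Total executed instructions: 29.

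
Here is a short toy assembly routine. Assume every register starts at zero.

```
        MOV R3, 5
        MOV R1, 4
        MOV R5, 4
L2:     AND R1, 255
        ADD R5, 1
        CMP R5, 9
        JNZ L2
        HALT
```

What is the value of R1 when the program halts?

4

MOV R3, 5 → R3=5
MOV R1, 4 → R1=4
MOV R5, 4 → R5=4
AND R1, 255 → R1=4&255=4
ADD R5, 1 → R5=4+1=5
CMP R5, 9  (cmp 5,9)
JNZ L2: taken
AND R1, 255 → R1=4&255=4
ADD R5, 1 → R5=5+1=6
CMP R5, 9  (cmp 6,9)
JNZ L2: taken
AND R1, 255 → R1=4&255=4
ADD R5, 1 → R5=6+1=7
CMP R5, 9  (cmp 7,9)
JNZ L2: taken
AND R1, 255 → R1=4&255=4
ADD R5, 1 → R5=7+1=8
CMP R5, 9  (cmp 8,9)
JNZ L2: taken
AND R1, 255 → R1=4&255=4
ADD R5, 1 → R5=8+1=9
CMP R5, 9  (cmp 9,9)
JNZ L2: not taken
halt.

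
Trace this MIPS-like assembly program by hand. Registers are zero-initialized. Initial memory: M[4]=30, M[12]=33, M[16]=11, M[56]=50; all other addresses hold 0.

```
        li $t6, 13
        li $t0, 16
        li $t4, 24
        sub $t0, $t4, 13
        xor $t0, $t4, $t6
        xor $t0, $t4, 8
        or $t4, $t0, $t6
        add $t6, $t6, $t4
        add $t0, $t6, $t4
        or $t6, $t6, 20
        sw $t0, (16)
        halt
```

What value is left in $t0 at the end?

71

after li $t6, 13: $t6=13
after li $t0, 16: $t0=16
after li $t4, 24: $t4=24
after sub $t0, $t4, 13: $t0=24-13=11
after xor $t0, $t4, $t6: $t0=24^13=21
after xor $t0, $t4, 8: $t0=24^8=16
after or $t4, $t0, $t6: $t4=16|13=29
after add $t6, $t6, $t4: $t6=13+29=42
after add $t0, $t6, $t4: $t0=42+29=71
after or $t6, $t6, 20: $t6=42|20=62
sw $t0, (16) → M[16]=71
halt.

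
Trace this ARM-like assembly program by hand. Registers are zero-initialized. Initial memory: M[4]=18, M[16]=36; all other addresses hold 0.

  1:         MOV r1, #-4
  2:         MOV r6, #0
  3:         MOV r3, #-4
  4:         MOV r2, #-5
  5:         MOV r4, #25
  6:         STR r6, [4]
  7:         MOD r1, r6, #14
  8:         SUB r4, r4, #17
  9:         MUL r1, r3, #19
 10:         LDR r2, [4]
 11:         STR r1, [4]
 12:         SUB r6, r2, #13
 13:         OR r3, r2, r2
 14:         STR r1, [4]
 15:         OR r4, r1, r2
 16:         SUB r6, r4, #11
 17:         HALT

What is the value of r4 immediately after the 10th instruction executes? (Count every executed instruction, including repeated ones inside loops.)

8

after MOV r1, #-4: r1=-4
after MOV r6, #0: r6=0
after MOV r3, #-4: r3=-4
after MOV r2, #-5: r2=-5
after MOV r4, #25: r4=25
STR r6, [4] → M[4]=0
after MOD r1, r6, #14: r1=0%14=0
after SUB r4, r4, #17: r4=25-17=8
after MUL r1, r3, #19: r1=(-4)*19=-76
after LDR r2, [4]: r2=M[4]=0
After step 10: r4 = 8.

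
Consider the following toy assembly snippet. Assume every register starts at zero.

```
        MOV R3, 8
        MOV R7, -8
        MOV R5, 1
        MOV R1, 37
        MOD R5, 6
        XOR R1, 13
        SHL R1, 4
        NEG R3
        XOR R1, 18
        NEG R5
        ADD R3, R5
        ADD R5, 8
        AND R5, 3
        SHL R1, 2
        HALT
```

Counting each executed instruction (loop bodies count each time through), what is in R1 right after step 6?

40

MOV R3, 8 → R3=8
MOV R7, -8 → R7=-8
MOV R5, 1 → R5=1
MOV R1, 37 → R1=37
MOD R5, 6 → R5=1%6=1
XOR R1, 13 → R1=37^13=40
After step 6: R1 = 40.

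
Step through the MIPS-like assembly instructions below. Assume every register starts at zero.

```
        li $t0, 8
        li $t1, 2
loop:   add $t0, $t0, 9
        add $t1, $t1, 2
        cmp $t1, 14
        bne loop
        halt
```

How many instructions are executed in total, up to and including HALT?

27

after li $t0, 8: $t0=8
after li $t1, 2: $t1=2
after add $t0, $t0, 9: $t0=8+9=17
after add $t1, $t1, 2: $t1=2+2=4
cmp $t1, 14  (cmp 4,14)
bne loop: taken
after add $t0, $t0, 9: $t0=17+9=26
after add $t1, $t1, 2: $t1=4+2=6
cmp $t1, 14  (cmp 6,14)
bne loop: taken
after add $t0, $t0, 9: $t0=26+9=35
after add $t1, $t1, 2: $t1=6+2=8
cmp $t1, 14  (cmp 8,14)
bne loop: taken
after add $t0, $t0, 9: $t0=35+9=44
after add $t1, $t1, 2: $t1=8+2=10
cmp $t1, 14  (cmp 10,14)
bne loop: taken
after add $t0, $t0, 9: $t0=44+9=53
after add $t1, $t1, 2: $t1=10+2=12
cmp $t1, 14  (cmp 12,14)
bne loop: taken
after add $t0, $t0, 9: $t0=53+9=62
after add $t1, $t1, 2: $t1=12+2=14
cmp $t1, 14  (cmp 14,14)
bne loop: not taken
halt.
Total executed instructions: 27.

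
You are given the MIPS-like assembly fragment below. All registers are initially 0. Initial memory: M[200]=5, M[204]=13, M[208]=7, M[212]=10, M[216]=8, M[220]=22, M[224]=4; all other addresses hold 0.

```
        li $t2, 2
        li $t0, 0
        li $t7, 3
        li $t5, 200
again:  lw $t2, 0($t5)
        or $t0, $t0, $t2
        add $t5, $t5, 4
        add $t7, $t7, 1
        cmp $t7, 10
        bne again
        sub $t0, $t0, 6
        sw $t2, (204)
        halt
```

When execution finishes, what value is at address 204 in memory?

$t2=2
$t0=0
$t7=3
$t5=200
$t2=M[200]=5
$t0=0|5=5
$t5=200+4=204
$t7=3+1=4
cmp $t7, 10  (cmp 4,10)
bne again: taken
$t2=M[204]=13
$t0=5|13=13
$t5=204+4=208
$t7=4+1=5
cmp $t7, 10  (cmp 5,10)
bne again: taken
$t2=M[208]=7
$t0=13|7=15
$t5=208+4=212
$t7=5+1=6
cmp $t7, 10  (cmp 6,10)
bne again: taken
$t2=M[212]=10
$t0=15|10=15
$t5=212+4=216
$t7=6+1=7
cmp $t7, 10  (cmp 7,10)
bne again: taken
$t2=M[216]=8
$t0=15|8=15
$t5=216+4=220
$t7=7+1=8
cmp $t7, 10  (cmp 8,10)
bne again: taken
$t2=M[220]=22
$t0=15|22=31
$t5=220+4=224
$t7=8+1=9
cmp $t7, 10  (cmp 9,10)
bne again: taken
$t2=M[224]=4
$t0=31|4=31
$t5=224+4=228
$t7=9+1=10
cmp $t7, 10  (cmp 10,10)
bne again: not taken
$t0=31-6=25
sw $t2, (204) → M[204]=4
halt.

4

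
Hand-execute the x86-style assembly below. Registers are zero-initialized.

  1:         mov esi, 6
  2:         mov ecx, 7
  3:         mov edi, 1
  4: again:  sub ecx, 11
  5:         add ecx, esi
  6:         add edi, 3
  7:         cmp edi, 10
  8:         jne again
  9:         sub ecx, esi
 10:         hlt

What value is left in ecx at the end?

-14

mov esi, 6 → esi=6
mov ecx, 7 → ecx=7
mov edi, 1 → edi=1
sub ecx, 11 → ecx=7-11=-4
add ecx, esi → ecx=(-4)+6=2
add edi, 3 → edi=1+3=4
cmp edi, 10  (cmp 4,10)
jne again: taken
sub ecx, 11 → ecx=2-11=-9
add ecx, esi → ecx=(-9)+6=-3
add edi, 3 → edi=4+3=7
cmp edi, 10  (cmp 7,10)
jne again: taken
sub ecx, 11 → ecx=(-3)-11=-14
add ecx, esi → ecx=(-14)+6=-8
add edi, 3 → edi=7+3=10
cmp edi, 10  (cmp 10,10)
jne again: not taken
sub ecx, esi → ecx=(-8)-6=-14
halt.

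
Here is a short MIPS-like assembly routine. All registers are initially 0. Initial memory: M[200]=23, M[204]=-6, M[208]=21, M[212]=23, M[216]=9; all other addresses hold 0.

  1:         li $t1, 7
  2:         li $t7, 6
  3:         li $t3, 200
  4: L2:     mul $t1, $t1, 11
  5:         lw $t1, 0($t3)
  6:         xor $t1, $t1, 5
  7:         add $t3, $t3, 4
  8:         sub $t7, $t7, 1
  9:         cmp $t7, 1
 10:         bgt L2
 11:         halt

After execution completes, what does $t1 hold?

li $t1, 7 → $t1=7
li $t7, 6 → $t7=6
li $t3, 200 → $t3=200
mul $t1, $t1, 11 → $t1=7*11=77
lw $t1, 0($t3) → $t1=M[200]=23
xor $t1, $t1, 5 → $t1=23^5=18
add $t3, $t3, 4 → $t3=200+4=204
sub $t7, $t7, 1 → $t7=6-1=5
cmp $t7, 1  (cmp 5,1)
bgt L2: taken
mul $t1, $t1, 11 → $t1=18*11=198
lw $t1, 0($t3) → $t1=M[204]=-6
xor $t1, $t1, 5 → $t1=(-6)^5=-1
add $t3, $t3, 4 → $t3=204+4=208
sub $t7, $t7, 1 → $t7=5-1=4
cmp $t7, 1  (cmp 4,1)
bgt L2: taken
mul $t1, $t1, 11 → $t1=(-1)*11=-11
lw $t1, 0($t3) → $t1=M[208]=21
xor $t1, $t1, 5 → $t1=21^5=16
add $t3, $t3, 4 → $t3=208+4=212
sub $t7, $t7, 1 → $t7=4-1=3
cmp $t7, 1  (cmp 3,1)
bgt L2: taken
mul $t1, $t1, 11 → $t1=16*11=176
lw $t1, 0($t3) → $t1=M[212]=23
xor $t1, $t1, 5 → $t1=23^5=18
add $t3, $t3, 4 → $t3=212+4=216
sub $t7, $t7, 1 → $t7=3-1=2
cmp $t7, 1  (cmp 2,1)
bgt L2: taken
mul $t1, $t1, 11 → $t1=18*11=198
lw $t1, 0($t3) → $t1=M[216]=9
xor $t1, $t1, 5 → $t1=9^5=12
add $t3, $t3, 4 → $t3=216+4=220
sub $t7, $t7, 1 → $t7=2-1=1
cmp $t7, 1  (cmp 1,1)
bgt L2: not taken
halt.

12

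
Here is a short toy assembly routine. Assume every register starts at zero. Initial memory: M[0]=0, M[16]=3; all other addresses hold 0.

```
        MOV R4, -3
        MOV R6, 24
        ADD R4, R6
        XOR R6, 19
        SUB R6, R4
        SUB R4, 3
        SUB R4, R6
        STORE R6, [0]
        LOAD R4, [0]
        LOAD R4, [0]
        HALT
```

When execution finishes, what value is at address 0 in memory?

MOV R4, -3 → R4=-3
MOV R6, 24 → R6=24
ADD R4, R6 → R4=(-3)+24=21
XOR R6, 19 → R6=24^19=11
SUB R6, R4 → R6=11-21=-10
SUB R4, 3 → R4=21-3=18
SUB R4, R6 → R4=18-(-10)=28
STORE R6, [0] → M[0]=-10
LOAD R4, [0] → R4=M[0]=-10
LOAD R4, [0] → R4=M[0]=-10
halt.

-10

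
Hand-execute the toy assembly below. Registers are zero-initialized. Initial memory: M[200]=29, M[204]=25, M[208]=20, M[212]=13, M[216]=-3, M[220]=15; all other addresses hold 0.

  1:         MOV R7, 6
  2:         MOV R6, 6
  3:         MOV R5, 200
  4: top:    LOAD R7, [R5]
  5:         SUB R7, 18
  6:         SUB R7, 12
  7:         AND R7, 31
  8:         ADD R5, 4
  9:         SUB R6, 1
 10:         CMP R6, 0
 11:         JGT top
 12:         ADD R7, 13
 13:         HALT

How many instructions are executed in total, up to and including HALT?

R7=6
R6=6
R5=200
R7=M[200]=29
R7=29-18=11
R7=11-12=-1
R7=(-1)&31=31
R5=200+4=204
R6=6-1=5
CMP R6, 0  (cmp 5,0)
JGT top: taken
R7=M[204]=25
R7=25-18=7
R7=7-12=-5
R7=(-5)&31=27
R5=204+4=208
R6=5-1=4
CMP R6, 0  (cmp 4,0)
JGT top: taken
R7=M[208]=20
R7=20-18=2
R7=2-12=-10
R7=(-10)&31=22
R5=208+4=212
R6=4-1=3
CMP R6, 0  (cmp 3,0)
JGT top: taken
R7=M[212]=13
R7=13-18=-5
R7=(-5)-12=-17
R7=(-17)&31=15
R5=212+4=216
R6=3-1=2
CMP R6, 0  (cmp 2,0)
JGT top: taken
R7=M[216]=-3
R7=(-3)-18=-21
R7=(-21)-12=-33
R7=(-33)&31=31
R5=216+4=220
R6=2-1=1
CMP R6, 0  (cmp 1,0)
JGT top: taken
R7=M[220]=15
R7=15-18=-3
R7=(-3)-12=-15
R7=(-15)&31=17
R5=220+4=224
R6=1-1=0
CMP R6, 0  (cmp 0,0)
JGT top: not taken
R7=17+13=30
halt.
Total executed instructions: 53.

53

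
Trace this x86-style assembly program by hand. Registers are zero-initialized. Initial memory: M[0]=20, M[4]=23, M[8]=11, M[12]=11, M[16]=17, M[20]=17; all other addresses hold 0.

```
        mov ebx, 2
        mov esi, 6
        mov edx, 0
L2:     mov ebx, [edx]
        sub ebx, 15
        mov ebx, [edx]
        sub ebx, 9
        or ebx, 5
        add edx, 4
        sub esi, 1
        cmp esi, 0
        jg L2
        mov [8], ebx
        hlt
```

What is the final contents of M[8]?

13

ebx=2
esi=6
edx=0
ebx=M[0]=20
ebx=20-15=5
ebx=M[0]=20
ebx=20-9=11
ebx=11|5=15
edx=0+4=4
esi=6-1=5
cmp esi, 0  (cmp 5,0)
jg L2: taken
ebx=M[4]=23
ebx=23-15=8
ebx=M[4]=23
ebx=23-9=14
ebx=14|5=15
edx=4+4=8
esi=5-1=4
cmp esi, 0  (cmp 4,0)
jg L2: taken
ebx=M[8]=11
ebx=11-15=-4
ebx=M[8]=11
ebx=11-9=2
ebx=2|5=7
edx=8+4=12
esi=4-1=3
cmp esi, 0  (cmp 3,0)
jg L2: taken
ebx=M[12]=11
ebx=11-15=-4
ebx=M[12]=11
ebx=11-9=2
ebx=2|5=7
edx=12+4=16
esi=3-1=2
cmp esi, 0  (cmp 2,0)
jg L2: taken
ebx=M[16]=17
ebx=17-15=2
ebx=M[16]=17
ebx=17-9=8
ebx=8|5=13
edx=16+4=20
esi=2-1=1
cmp esi, 0  (cmp 1,0)
jg L2: taken
ebx=M[20]=17
ebx=17-15=2
ebx=M[20]=17
ebx=17-9=8
ebx=8|5=13
edx=20+4=24
esi=1-1=0
cmp esi, 0  (cmp 0,0)
jg L2: not taken
mov [8], ebx → M[8]=13
halt.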